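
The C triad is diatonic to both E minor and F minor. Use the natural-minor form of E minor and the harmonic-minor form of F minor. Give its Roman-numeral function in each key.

The scale of E minor (natural minor) is E F# G A B C D; C is degree 6, and the triad built there (C-E-G) is major, so it is VI.
The scale of F minor (harmonic minor) is F G Ab Bb C Db E; C is degree 5, and the triad built there (C-E-G) is major, so it is V.

VI in E minor; V in F minor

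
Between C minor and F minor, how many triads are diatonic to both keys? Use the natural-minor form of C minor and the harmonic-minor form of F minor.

1

Diatonic triads of C minor (natural minor): C minor (i), D diminished (ii°), Eb major (III), F minor (iv), G minor (v), Ab major (VI), Bb major (VII).
Diatonic triads of F minor (harmonic minor): F minor (i), G diminished (ii°), Ab augmented (III+), Bb minor (iv), C major (V), Db major (VI), E diminished (vii°).
Matching root and quality in both lists: F minor.
That gives 1 common triad.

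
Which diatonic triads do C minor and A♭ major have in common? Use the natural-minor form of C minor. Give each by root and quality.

Triads in C minor (natural minor): Cm (i), Ddim (ii°), E♭ (III), Fm (iv), Gm (v), A♭ (VI), B♭ (VII).
Triads in A♭ major: A♭ (I), B♭m (ii), Cm (iii), D♭ (IV), E♭ (V), Fm (vi), Gdim (vii°).
Shared triads with their functions: Cm (i in C minor, iii in A♭ major); E♭ (III in C minor, V in A♭ major); Fm (iv in C minor, vi in A♭ major); A♭ (VI in C minor, I in A♭ major).

Cm, E♭, Fm, A♭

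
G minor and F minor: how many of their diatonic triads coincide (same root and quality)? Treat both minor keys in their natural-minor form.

Diatonic triads of G minor (natural minor): Gm (i), Adim (ii°), Bb (III), Cm (iv), Dm (v), Eb (VI), F (VII).
Diatonic triads of F minor (natural minor): Fm (i), Gdim (ii°), Ab (III), Bbm (iv), Cm (v), Db (VI), Eb (VII).
Matching root and quality in both lists: Cm, Eb.
That gives 2 common triads.

2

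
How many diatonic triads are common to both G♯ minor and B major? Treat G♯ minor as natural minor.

7

Diatonic triads of G♯ minor (natural minor): G♯m (i), A♯dim (ii°), B (III), C♯m (iv), D♯m (v), E (VI), F♯ (VII).
Diatonic triads of B major: B (I), C♯m (ii), D♯m (iii), E (IV), F♯ (V), G♯m (vi), A♯dim (vii°).
Matching root and quality in both lists: G♯m, A♯dim, B, C♯m, D♯m, E, F♯.
That gives 7 common triads.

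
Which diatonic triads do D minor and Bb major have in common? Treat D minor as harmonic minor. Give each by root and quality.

Triads in D minor (harmonic minor): Dm (i), Edim (ii°), Faug (III+), Gm (iv), A (V), Bb (VI), C#dim (vii°).
Triads in Bb major: Bb (I), Cm (ii), Dm (iii), Eb (IV), F (V), Gm (vi), Adim (vii°).
Shared triads with their functions: Dm (i in D minor, iii in Bb major); Gm (iv in D minor, vi in Bb major); Bb (VI in D minor, I in Bb major).

Dm, Gm, Bb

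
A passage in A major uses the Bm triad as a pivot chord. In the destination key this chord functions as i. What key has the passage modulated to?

The numeral i denotes a minor triad on scale degree 1. With B on degree 1, the tonic of the new key is B.
Degree 1 carries a minor triad in minor keys, so the destination is B minor.
Check: the diatonic triads of B minor (natural minor) are Bm (i), C#dim (ii°), D (III), Em (iv), F#m (v), G (VI), A (VII) — Bm is indeed i.

B minor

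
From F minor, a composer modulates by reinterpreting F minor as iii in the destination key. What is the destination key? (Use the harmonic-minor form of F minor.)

Db major

The numeral iii denotes a minor triad on scale degree 3. With F on degree 3, the tonic of the new key is Db.
Degree 3 carries a minor triad in major keys, so the destination is Db major.
Check: the diatonic triads of Db major are Db (I), Ebm (ii), Fm (iii), Gb (IV), Ab (V), Bbm (vi), Cdim (vii°) — F minor is indeed iii.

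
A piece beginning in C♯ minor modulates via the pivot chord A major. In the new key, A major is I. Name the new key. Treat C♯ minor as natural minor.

The numeral I denotes a major triad on scale degree 1. With A on degree 1, the tonic of the new key is A.
Degree 1 carries a major triad in major keys, so the destination is A major.
Check: the diatonic triads of A major are A (I), Bm (ii), C♯m (iii), D (IV), E (V), F♯m (vi), G♯dim (vii°) — A major is indeed I.

A major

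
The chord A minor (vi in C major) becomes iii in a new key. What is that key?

The numeral iii denotes a minor triad on scale degree 3. With A on degree 3, the tonic of the new key is F.
Degree 3 carries a minor triad in major keys, so the destination is F major.
Check: the diatonic triads of F major are F (I), Gm (ii), Am (iii), Bb (IV), C (V), Dm (vi), Edim (vii°) — A minor is indeed iii.

F major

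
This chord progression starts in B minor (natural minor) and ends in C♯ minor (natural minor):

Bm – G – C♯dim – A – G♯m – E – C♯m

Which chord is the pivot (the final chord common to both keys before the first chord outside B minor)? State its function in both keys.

Chords diatonic to B minor: Bm, C♯dim, D, Em, F♯m, G, A.
Reading the progression, the first chord not in that set is G♯m, so the modulation leaves B minor there.
The chord immediately before G♯m is A, which is diatonic to both keys: VII in B minor and VI in C♯ minor.

A — VII in B minor, VI in C♯ minor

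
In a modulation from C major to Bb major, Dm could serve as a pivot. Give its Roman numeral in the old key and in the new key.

The scale of C major is C D E F G A B; D is degree 2, and the triad built there (D-F-A) is minor, so it is ii.
The scale of Bb major is Bb C D Eb F G A; D is degree 3, and the triad built there (D-F-A) is minor, so it is iii.

ii in C major; iii in Bb major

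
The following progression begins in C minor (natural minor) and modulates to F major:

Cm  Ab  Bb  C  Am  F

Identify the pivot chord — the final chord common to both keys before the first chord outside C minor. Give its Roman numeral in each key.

Bb — VII in C minor, IV in F major

Chords diatonic to C minor: Cm, Ddim, Eb, Fm, Gm, Ab, Bb.
Reading the progression, the first chord not in that set is C, so the modulation leaves C minor there.
The chord immediately before C is Bb, which is diatonic to both keys: VII in C minor and IV in F major.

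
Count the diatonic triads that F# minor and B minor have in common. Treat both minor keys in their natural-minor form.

4

Diatonic triads of F# minor (natural minor): F# minor (i), G# diminished (ii°), A major (III), B minor (iv), C# minor (v), D major (VI), E major (VII).
Diatonic triads of B minor (natural minor): B minor (i), C# diminished (ii°), D major (III), E minor (iv), F# minor (v), G major (VI), A major (VII).
Matching root and quality in both lists: F# minor, A major, B minor, D major.
That gives 4 common triads.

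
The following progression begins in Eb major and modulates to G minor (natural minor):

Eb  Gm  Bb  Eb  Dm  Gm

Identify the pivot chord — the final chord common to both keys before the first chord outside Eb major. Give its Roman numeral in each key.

Chords diatonic to Eb major: Eb, Fm, Gm, Ab, Bb, Cm, Ddim.
Reading the progression, the first chord not in that set is Dm, so the modulation leaves Eb major there.
The chord immediately before Dm is Eb, which is diatonic to both keys: I in Eb major and VI in G minor.

Eb — I in Eb major, VI in G minor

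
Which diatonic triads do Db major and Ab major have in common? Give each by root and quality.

Triads in Db major: Db (I), Ebm (ii), Fm (iii), Gb (IV), Ab (V), Bbm (vi), Cdim (vii°).
Triads in Ab major: Ab (I), Bbm (ii), Cm (iii), Db (IV), Eb (V), Fm (vi), Gdim (vii°).
Shared triads with their functions: Db (I in Db major, IV in Ab major); Fm (iii in Db major, vi in Ab major); Ab (V in Db major, I in Ab major); Bbm (vi in Db major, ii in Ab major).

Db, Fm, Ab, Bbm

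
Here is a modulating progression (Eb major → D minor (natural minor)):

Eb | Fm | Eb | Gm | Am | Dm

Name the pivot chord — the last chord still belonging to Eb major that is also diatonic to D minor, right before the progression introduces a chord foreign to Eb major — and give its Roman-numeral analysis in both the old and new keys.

Chords diatonic to Eb major: Eb, Fm, Gm, Ab, Bb, Cm, Ddim.
Reading the progression, the first chord not in that set is Am, so the modulation leaves Eb major there.
The chord immediately before Am is Gm, which is diatonic to both keys: iii in Eb major and iv in D minor.

Gm — iii in Eb major, iv in D minor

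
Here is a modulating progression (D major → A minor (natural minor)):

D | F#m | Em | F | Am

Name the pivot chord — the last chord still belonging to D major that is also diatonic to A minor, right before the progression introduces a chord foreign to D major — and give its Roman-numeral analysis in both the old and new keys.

Chords diatonic to D major: D, Em, F#m, G, A, Bm, C#dim.
Reading the progression, the first chord not in that set is F, so the modulation leaves D major there.
The chord immediately before F is Em, which is diatonic to both keys: ii in D major and v in A minor.

Em — ii in D major, v in A minor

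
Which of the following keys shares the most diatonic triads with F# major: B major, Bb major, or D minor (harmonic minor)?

Triads of F# major: F# (I), G#m (ii), A#m (iii), B (IV), C# (V), D#m (vi), E#dim (vii°).
B major shares 4: F#, G#m, B, D#m.
Bb major shares 0: none.
D minor (harmonic minor) shares 0: none.
The most common triads (4) are shared with B major.

B major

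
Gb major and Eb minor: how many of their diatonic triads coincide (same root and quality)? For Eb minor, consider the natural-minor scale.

Diatonic triads of Gb major: Gb (I), Abm (ii), Bbm (iii), Cb (IV), Db (V), Ebm (vi), Fdim (vii°).
Diatonic triads of Eb minor (natural minor): Ebm (i), Fdim (ii°), Gb (III), Abm (iv), Bbm (v), Cb (VI), Db (VII).
Matching root and quality in both lists: Gb, Abm, Bbm, Cb, Db, Ebm, Fdim.
That gives 7 common triads.

7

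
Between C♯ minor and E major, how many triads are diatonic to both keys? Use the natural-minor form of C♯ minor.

7

Diatonic triads of C♯ minor (natural minor): C♯ minor (i), D♯ diminished (ii°), E major (III), F♯ minor (iv), G♯ minor (v), A major (VI), B major (VII).
Diatonic triads of E major: E major (I), F♯ minor (ii), G♯ minor (iii), A major (IV), B major (V), C♯ minor (vi), D♯ diminished (vii°).
Matching root and quality in both lists: C♯ minor, D♯ diminished, E major, F♯ minor, G♯ minor, A major, B major.
That gives 7 common triads.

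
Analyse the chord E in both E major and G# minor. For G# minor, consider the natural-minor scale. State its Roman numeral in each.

The scale of E major is E F# G# A B C# D#; E is degree 1, and the triad built there (E-G#-B) is major, so it is I.
The scale of G# minor (natural minor) is G# A# B C# D# E F#; E is degree 6, and the triad built there (E-G#-B) is major, so it is VI.

I in E major; VI in G# minor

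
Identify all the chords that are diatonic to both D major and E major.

F♯m, A

Triads in D major: D major (I), E minor (ii), F♯ minor (iii), G major (IV), A major (V), B minor (vi), C♯ diminished (vii°).
Triads in E major: E major (I), F♯ minor (ii), G♯ minor (iii), A major (IV), B major (V), C♯ minor (vi), D♯ diminished (vii°).
Shared triads with their functions: F♯ minor (iii in D major, ii in E major); A major (V in D major, IV in E major).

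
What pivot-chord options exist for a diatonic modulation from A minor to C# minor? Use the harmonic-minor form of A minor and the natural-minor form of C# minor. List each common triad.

Triads in A minor (harmonic minor): Am (i), Bdim (ii°), Caug (III+), Dm (iv), E (V), F (VI), G#dim (vii°).
Triads in C# minor (natural minor): C#m (i), D#dim (ii°), E (III), F#m (iv), G#m (v), A (VI), B (VII).
Shared triads with their functions: E (V in A minor, III in C# minor).

E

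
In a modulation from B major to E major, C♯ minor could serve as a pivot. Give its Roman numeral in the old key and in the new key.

ii in B major; vi in E major

The scale of B major is B C♯ D♯ E F♯ G♯ A♯; C♯ is degree 2, and the triad built there (C♯-E-G♯) is minor, so it is ii.
The scale of E major is E F♯ G♯ A B C♯ D♯; C♯ is degree 6, and the triad built there (C♯-E-G♯) is minor, so it is vi.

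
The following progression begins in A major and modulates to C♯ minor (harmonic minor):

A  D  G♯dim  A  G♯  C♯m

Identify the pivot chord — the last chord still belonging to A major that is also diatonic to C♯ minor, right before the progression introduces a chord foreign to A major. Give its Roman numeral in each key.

A — I in A major, VI in C♯ minor

Chords diatonic to A major: A, Bm, C♯m, D, E, F♯m, G♯dim.
Reading the progression, the first chord not in that set is G♯, so the modulation leaves A major there.
The chord immediately before G♯ is A, which is diatonic to both keys: I in A major and VI in C♯ minor.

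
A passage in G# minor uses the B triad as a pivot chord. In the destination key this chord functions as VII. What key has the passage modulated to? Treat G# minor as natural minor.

C# minor

The numeral VII denotes a major triad on scale degree 7. With B on degree 7, the tonic of the new key is C#.
Degree 7 carries a major triad in natural-minor keys, so the destination is C# minor.
Check: the diatonic triads of C# minor (natural minor) are C#m (i), D#dim (ii°), E (III), F#m (iv), G#m (v), A (VI), B (VII) — B is indeed VII.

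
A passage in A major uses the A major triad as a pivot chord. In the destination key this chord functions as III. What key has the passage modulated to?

The numeral III denotes a major triad on scale degree 3. With A on degree 3, the tonic of the new key is F#.
Degree 3 carries a major triad in natural-minor keys, so the destination is F# minor.
Check: the diatonic triads of F# minor (natural minor) are F#m (i), G#dim (ii°), A (III), Bm (iv), C#m (v), D (VI), E (VII) — A major is indeed III.

F# minor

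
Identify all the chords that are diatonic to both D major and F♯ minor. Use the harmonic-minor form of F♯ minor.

D, F♯m, Bm

Triads in D major: D major (I), E minor (ii), F♯ minor (iii), G major (IV), A major (V), B minor (vi), C♯ diminished (vii°).
Triads in F♯ minor (harmonic minor): F♯ minor (i), G♯ diminished (ii°), A augmented (III+), B minor (iv), C♯ major (V), D major (VI), E♯ diminished (vii°).
Shared triads with their functions: D major (I in D major, VI in F♯ minor); F♯ minor (iii in D major, i in F♯ minor); B minor (vi in D major, iv in F♯ minor).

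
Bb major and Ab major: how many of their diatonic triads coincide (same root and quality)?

Diatonic triads of Bb major: Bb (I), Cm (ii), Dm (iii), Eb (IV), F (V), Gm (vi), Adim (vii°).
Diatonic triads of Ab major: Ab (I), Bbm (ii), Cm (iii), Db (IV), Eb (V), Fm (vi), Gdim (vii°).
Matching root and quality in both lists: Cm, Eb.
That gives 2 common triads.

2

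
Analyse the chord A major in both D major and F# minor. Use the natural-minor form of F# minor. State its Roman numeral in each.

The scale of D major is D E F# G A B C#; A is degree 5, and the triad built there (A-C#-E) is major, so it is V.
The scale of F# minor (natural minor) is F# G# A B C# D E; A is degree 3, and the triad built there (A-C#-E) is major, so it is III.

V in D major; III in F# minor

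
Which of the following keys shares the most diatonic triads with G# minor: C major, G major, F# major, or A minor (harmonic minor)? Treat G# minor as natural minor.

F# major

Triads of G# minor (natural minor): G#m (i), A#dim (ii°), B (III), C#m (iv), D#m (v), E (VI), F# (VII).
C major shares 0: none.
G major shares 0: none.
F# major shares 4: G#m, B, D#m, F#.
A minor (harmonic minor) shares 1: E.
The most common triads (4) are shared with F# major.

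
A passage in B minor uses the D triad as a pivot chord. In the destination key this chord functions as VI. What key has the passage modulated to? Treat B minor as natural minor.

F# minor

The numeral VI denotes a major triad on scale degree 6. With D on degree 6, the tonic of the new key is F#.
Degree 6 carries a major triad in minor keys, so the destination is F# minor.
Check: the diatonic triads of F# minor (natural minor) are F#m (i), G#dim (ii°), A (III), Bm (iv), C#m (v), D (VI), E (VII) — D is indeed VI.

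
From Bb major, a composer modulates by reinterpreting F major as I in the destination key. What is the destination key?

F major

The numeral I denotes a major triad on scale degree 1. With F on degree 1, the tonic of the new key is F.
Degree 1 carries a major triad in major keys, so the destination is F major.
Check: the diatonic triads of F major are F (I), Gm (ii), Am (iii), Bb (IV), C (V), Dm (vi), Edim (vii°) — F major is indeed I.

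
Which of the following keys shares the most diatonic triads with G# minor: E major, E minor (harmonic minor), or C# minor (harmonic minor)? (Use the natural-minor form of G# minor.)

Triads of G# minor (natural minor): G#m (i), A#dim (ii°), B (III), C#m (iv), D#m (v), E (VI), F# (VII).
E major shares 4: G#m, B, C#m, E.
E minor (harmonic minor) shares 1: B.
C# minor (harmonic minor) shares 1: C#m.
The most common triads (4) are shared with E major.

E major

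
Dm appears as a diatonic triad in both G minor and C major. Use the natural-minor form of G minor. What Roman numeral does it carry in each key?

The scale of G minor (natural minor) is G A Bb C D Eb F; D is degree 5, and the triad built there (D-F-A) is minor, so it is v.
The scale of C major is C D E F G A B; D is degree 2, and the triad built there (D-F-A) is minor, so it is ii.

v in G minor; ii in C major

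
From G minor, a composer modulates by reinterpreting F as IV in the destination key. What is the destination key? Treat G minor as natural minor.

The numeral IV denotes a major triad on scale degree 4. With F on degree 4, the tonic of the new key is C.
Degree 4 carries a major triad in major keys, so the destination is C major.
Check: the diatonic triads of C major are C (I), Dm (ii), Em (iii), F (IV), G (V), Am (vi), Bdim (vii°) — F is indeed IV.

C major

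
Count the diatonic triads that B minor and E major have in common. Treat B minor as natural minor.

Diatonic triads of B minor (natural minor): Bm (i), C#dim (ii°), D (III), Em (iv), F#m (v), G (VI), A (VII).
Diatonic triads of E major: E (I), F#m (ii), G#m (iii), A (IV), B (V), C#m (vi), D#dim (vii°).
Matching root and quality in both lists: F#m, A.
That gives 2 common triads.

2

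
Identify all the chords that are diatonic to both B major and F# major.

B, D#m, F#, G#m

Triads in B major: B (I), C#m (ii), D#m (iii), E (IV), F# (V), G#m (vi), A#dim (vii°).
Triads in F# major: F# (I), G#m (ii), A#m (iii), B (IV), C# (V), D#m (vi), E#dim (vii°).
Shared triads with their functions: B (I in B major, IV in F# major); D#m (iii in B major, vi in F# major); F# (V in B major, I in F# major); G#m (vi in B major, ii in F# major).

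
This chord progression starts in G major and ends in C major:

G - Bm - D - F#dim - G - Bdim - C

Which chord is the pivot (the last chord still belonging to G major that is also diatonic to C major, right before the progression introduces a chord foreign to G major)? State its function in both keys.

G — I in G major, V in C major

Chords diatonic to G major: G, Am, Bm, C, D, Em, F#dim.
Reading the progression, the first chord not in that set is Bdim, so the modulation leaves G major there.
The chord immediately before Bdim is G, which is diatonic to both keys: I in G major and V in C major.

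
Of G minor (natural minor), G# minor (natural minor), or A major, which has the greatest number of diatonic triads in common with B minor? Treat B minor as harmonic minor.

G# minor

Triads of B minor (harmonic minor): Bm (i), C#dim (ii°), Daug (III+), Em (iv), F# (V), G (VI), A#dim (vii°).
G minor (natural minor) shares 0: none.
G# minor (natural minor) shares 2: F#, A#dim.
A major shares 1: Bm.
The most common triads (2) are shared with G# minor.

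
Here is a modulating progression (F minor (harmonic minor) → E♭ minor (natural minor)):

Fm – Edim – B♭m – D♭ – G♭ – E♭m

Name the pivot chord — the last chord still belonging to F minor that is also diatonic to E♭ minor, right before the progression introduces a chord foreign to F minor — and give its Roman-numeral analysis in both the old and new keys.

Chords diatonic to F minor: Fm, Gdim, A♭aug, B♭m, C, D♭, Edim.
Reading the progression, the first chord not in that set is G♭, so the modulation leaves F minor there.
The chord immediately before G♭ is D♭, which is diatonic to both keys: VI in F minor and VII in E♭ minor.

D♭ — VI in F minor, VII in E♭ minor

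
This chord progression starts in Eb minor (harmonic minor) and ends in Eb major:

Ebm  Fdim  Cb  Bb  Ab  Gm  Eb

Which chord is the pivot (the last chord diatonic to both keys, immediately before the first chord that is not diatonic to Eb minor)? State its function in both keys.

Bb — V in Eb minor, V in Eb major

Chords diatonic to Eb minor: Ebm, Fdim, Gbaug, Abm, Bb, Cb, Ddim.
Reading the progression, the first chord not in that set is Ab, so the modulation leaves Eb minor there.
The chord immediately before Ab is Bb, which is diatonic to both keys: V in Eb minor and V in Eb major.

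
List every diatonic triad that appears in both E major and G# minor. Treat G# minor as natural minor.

E, G#m, B, C#m

Triads in E major: E (I), F#m (ii), G#m (iii), A (IV), B (V), C#m (vi), D#dim (vii°).
Triads in G# minor (natural minor): G#m (i), A#dim (ii°), B (III), C#m (iv), D#m (v), E (VI), F# (VII).
Shared triads with their functions: E (I in E major, VI in G# minor); G#m (iii in E major, i in G# minor); B (V in E major, III in G# minor); C#m (vi in E major, iv in G# minor).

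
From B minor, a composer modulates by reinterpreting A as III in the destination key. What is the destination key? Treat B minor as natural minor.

F# minor

The numeral III denotes a major triad on scale degree 3. With A on degree 3, the tonic of the new key is F#.
Degree 3 carries a major triad in natural-minor keys, so the destination is F# minor.
Check: the diatonic triads of F# minor (natural minor) are F#m (i), G#dim (ii°), A (III), Bm (iv), C#m (v), D (VI), E (VII) — A is indeed III.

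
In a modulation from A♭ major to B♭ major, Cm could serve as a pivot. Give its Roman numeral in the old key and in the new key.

iii in A♭ major; ii in B♭ major

The scale of A♭ major is A♭ B♭ C D♭ E♭ F G; C is degree 3, and the triad built there (C-E♭-G) is minor, so it is iii.
The scale of B♭ major is B♭ C D E♭ F G A; C is degree 2, and the triad built there (C-E♭-G) is minor, so it is ii.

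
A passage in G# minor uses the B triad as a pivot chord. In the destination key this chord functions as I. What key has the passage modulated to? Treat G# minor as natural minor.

B major

The numeral I denotes a major triad on scale degree 1. With B on degree 1, the tonic of the new key is B.
Degree 1 carries a major triad in major keys, so the destination is B major.
Check: the diatonic triads of B major are B (I), C#m (ii), D#m (iii), E (IV), F# (V), G#m (vi), A#dim (vii°) — B is indeed I.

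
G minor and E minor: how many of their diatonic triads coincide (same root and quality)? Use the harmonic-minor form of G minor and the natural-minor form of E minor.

Diatonic triads of G minor (harmonic minor): G minor (i), A diminished (ii°), Bb augmented (III+), C minor (iv), D major (V), Eb major (VI), F# diminished (vii°).
Diatonic triads of E minor (natural minor): E minor (i), F# diminished (ii°), G major (III), A minor (iv), B minor (v), C major (VI), D major (VII).
Matching root and quality in both lists: D major, F# diminished.
That gives 2 common triads.

2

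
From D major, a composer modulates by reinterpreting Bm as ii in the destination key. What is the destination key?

The numeral ii denotes a minor triad on scale degree 2. With B on degree 2, the tonic of the new key is A.
Degree 2 carries a minor triad in major keys, so the destination is A major.
Check: the diatonic triads of A major are A (I), Bm (ii), C#m (iii), D (IV), E (V), F#m (vi), G#dim (vii°) — Bm is indeed ii.

A major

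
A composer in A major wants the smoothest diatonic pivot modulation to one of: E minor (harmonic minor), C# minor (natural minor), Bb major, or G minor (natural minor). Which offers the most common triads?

Triads of A major: A (I), Bm (ii), C#m (iii), D (IV), E (V), F#m (vi), G#dim (vii°).
E minor (harmonic minor) shares 0: none.
C# minor (natural minor) shares 4: A, C#m, E, F#m.
Bb major shares 0: none.
G minor (natural minor) shares 0: none.
The most common triads (4) are shared with C# minor.

C# minor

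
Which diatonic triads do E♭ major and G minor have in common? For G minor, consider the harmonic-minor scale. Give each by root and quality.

E♭, Gm, Cm

Triads in E♭ major: E♭ major (I), F minor (ii), G minor (iii), A♭ major (IV), B♭ major (V), C minor (vi), D diminished (vii°).
Triads in G minor (harmonic minor): G minor (i), A diminished (ii°), B♭ augmented (III+), C minor (iv), D major (V), E♭ major (VI), F♯ diminished (vii°).
Shared triads with their functions: E♭ major (I in E♭ major, VI in G minor); G minor (iii in E♭ major, i in G minor); C minor (vi in E♭ major, iv in G minor).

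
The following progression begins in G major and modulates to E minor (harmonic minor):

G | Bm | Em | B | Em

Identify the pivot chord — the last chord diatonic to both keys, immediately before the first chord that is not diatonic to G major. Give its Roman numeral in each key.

Em — vi in G major, i in E minor

Chords diatonic to G major: G, Am, Bm, C, D, Em, F#dim.
Reading the progression, the first chord not in that set is B, so the modulation leaves G major there.
The chord immediately before B is Em, which is diatonic to both keys: vi in G major and i in E minor.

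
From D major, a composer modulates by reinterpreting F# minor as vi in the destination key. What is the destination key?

The numeral vi denotes a minor triad on scale degree 6. With F# on degree 6, the tonic of the new key is A.
Degree 6 carries a minor triad in major keys, so the destination is A major.
Check: the diatonic triads of A major are A (I), Bm (ii), C#m (iii), D (IV), E (V), F#m (vi), G#dim (vii°) — F# minor is indeed vi.

A major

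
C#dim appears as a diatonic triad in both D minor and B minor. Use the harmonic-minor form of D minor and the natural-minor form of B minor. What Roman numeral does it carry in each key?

The scale of D minor (harmonic minor) is D E F G A Bb C#; C# is degree 7, and the triad built there (C#-E-G) is diminished, so it is vii°.
The scale of B minor (natural minor) is B C# D E F# G A; C# is degree 2, and the triad built there (C#-E-G) is diminished, so it is ii°.

vii° in D minor; ii° in B minor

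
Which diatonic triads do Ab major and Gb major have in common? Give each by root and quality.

Triads in Ab major: Ab major (I), Bb minor (ii), C minor (iii), Db major (IV), Eb major (V), F minor (vi), G diminished (vii°).
Triads in Gb major: Gb major (I), Ab minor (ii), Bb minor (iii), Cb major (IV), Db major (V), Eb minor (vi), F diminished (vii°).
Shared triads with their functions: Bb minor (ii in Ab major, iii in Gb major); Db major (IV in Ab major, V in Gb major).

Bbm, Db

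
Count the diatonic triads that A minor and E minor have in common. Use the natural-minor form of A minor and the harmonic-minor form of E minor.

Diatonic triads of A minor (natural minor): A minor (i), B diminished (ii°), C major (III), D minor (iv), E minor (v), F major (VI), G major (VII).
Diatonic triads of E minor (harmonic minor): E minor (i), F# diminished (ii°), G augmented (III+), A minor (iv), B major (V), C major (VI), D# diminished (vii°).
Matching root and quality in both lists: A minor, C major, E minor.
That gives 3 common triads.

3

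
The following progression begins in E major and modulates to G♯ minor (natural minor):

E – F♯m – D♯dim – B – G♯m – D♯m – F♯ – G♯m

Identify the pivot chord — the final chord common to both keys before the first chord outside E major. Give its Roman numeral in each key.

Chords diatonic to E major: E, F♯m, G♯m, A, B, C♯m, D♯dim.
Reading the progression, the first chord not in that set is D♯m, so the modulation leaves E major there.
The chord immediately before D♯m is G♯m, which is diatonic to both keys: iii in E major and i in G♯ minor.

G♯m — iii in E major, i in G♯ minor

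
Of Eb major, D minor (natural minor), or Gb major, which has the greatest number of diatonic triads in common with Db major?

Gb major

Triads of Db major: Db (I), Ebm (ii), Fm (iii), Gb (IV), Ab (V), Bbm (vi), Cdim (vii°).
Eb major shares 2: Fm, Ab.
D minor (natural minor) shares 0: none.
Gb major shares 4: Db, Ebm, Gb, Bbm.
The most common triads (4) are shared with Gb major.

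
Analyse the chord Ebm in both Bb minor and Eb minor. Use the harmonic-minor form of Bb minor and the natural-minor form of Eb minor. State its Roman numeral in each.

iv in Bb minor; i in Eb minor

The scale of Bb minor (harmonic minor) is Bb C Db Eb F Gb A; Eb is degree 4, and the triad built there (Eb-Gb-Bb) is minor, so it is iv.
The scale of Eb minor (natural minor) is Eb F Gb Ab Bb Cb Db; Eb is degree 1, and the triad built there (Eb-Gb-Bb) is minor, so it is i.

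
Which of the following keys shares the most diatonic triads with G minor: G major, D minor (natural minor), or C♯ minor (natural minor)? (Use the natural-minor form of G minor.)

Triads of G minor (natural minor): G minor (i), A diminished (ii°), B♭ major (III), C minor (iv), D minor (v), E♭ major (VI), F major (VII).
G major shares 0: none.
D minor (natural minor) shares 4: Gm, B♭, Dm, F.
C♯ minor (natural minor) shares 0: none.
The most common triads (4) are shared with D minor.

D minor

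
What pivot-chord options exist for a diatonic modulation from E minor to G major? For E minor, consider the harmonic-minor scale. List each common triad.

Em, F#dim, Am, C

Triads in E minor (harmonic minor): E minor (i), F# diminished (ii°), G augmented (III+), A minor (iv), B major (V), C major (VI), D# diminished (vii°).
Triads in G major: G major (I), A minor (ii), B minor (iii), C major (IV), D major (V), E minor (vi), F# diminished (vii°).
Shared triads with their functions: E minor (i in E minor, vi in G major); F# diminished (ii° in E minor, vii° in G major); A minor (iv in E minor, ii in G major); C major (VI in E minor, IV in G major).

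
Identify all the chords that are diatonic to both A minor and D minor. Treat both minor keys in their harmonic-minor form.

Triads in A minor (harmonic minor): A minor (i), B diminished (ii°), C augmented (III+), D minor (iv), E major (V), F major (VI), G# diminished (vii°).
Triads in D minor (harmonic minor): D minor (i), E diminished (ii°), F augmented (III+), G minor (iv), A major (V), Bb major (VI), C# diminished (vii°).
Shared triads with their functions: D minor (iv in A minor, i in D minor).

Dm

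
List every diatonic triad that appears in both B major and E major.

Triads in B major: B major (I), C♯ minor (ii), D♯ minor (iii), E major (IV), F♯ major (V), G♯ minor (vi), A♯ diminished (vii°).
Triads in E major: E major (I), F♯ minor (ii), G♯ minor (iii), A major (IV), B major (V), C♯ minor (vi), D♯ diminished (vii°).
Shared triads with their functions: B major (I in B major, V in E major); C♯ minor (ii in B major, vi in E major); E major (IV in B major, I in E major); G♯ minor (vi in B major, iii in E major).

B, C♯m, E, G♯m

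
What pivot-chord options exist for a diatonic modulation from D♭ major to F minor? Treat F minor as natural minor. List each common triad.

D♭, Fm, A♭, B♭m

Triads in D♭ major: D♭ major (I), E♭ minor (ii), F minor (iii), G♭ major (IV), A♭ major (V), B♭ minor (vi), C diminished (vii°).
Triads in F minor (natural minor): F minor (i), G diminished (ii°), A♭ major (III), B♭ minor (iv), C minor (v), D♭ major (VI), E♭ major (VII).
Shared triads with their functions: D♭ major (I in D♭ major, VI in F minor); F minor (iii in D♭ major, i in F minor); A♭ major (V in D♭ major, III in F minor); B♭ minor (vi in D♭ major, iv in F minor).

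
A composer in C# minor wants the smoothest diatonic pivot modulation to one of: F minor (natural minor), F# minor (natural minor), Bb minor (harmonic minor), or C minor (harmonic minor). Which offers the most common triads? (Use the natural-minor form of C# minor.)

Triads of C# minor (natural minor): C# minor (i), D# diminished (ii°), E major (III), F# minor (iv), G# minor (v), A major (VI), B major (VII).
F minor (natural minor) shares 0: none.
F# minor (natural minor) shares 4: C#m, E, F#m, A.
Bb minor (harmonic minor) shares 0: none.
C minor (harmonic minor) shares 0: none.
The most common triads (4) are shared with F# minor.

F# minor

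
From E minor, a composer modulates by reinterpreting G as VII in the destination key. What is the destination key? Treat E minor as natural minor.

The numeral VII denotes a major triad on scale degree 7. With G on degree 7, the tonic of the new key is A.
Degree 7 carries a major triad in natural-minor keys, so the destination is A minor.
Check: the diatonic triads of A minor (natural minor) are Am (i), Bdim (ii°), C (III), Dm (iv), Em (v), F (VI), G (VII) — G is indeed VII.

A minor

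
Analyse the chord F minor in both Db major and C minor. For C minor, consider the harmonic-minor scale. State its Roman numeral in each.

The scale of Db major is Db Eb F Gb Ab Bb C; F is degree 3, and the triad built there (F-Ab-C) is minor, so it is iii.
The scale of C minor (harmonic minor) is C D Eb F G Ab B; F is degree 4, and the triad built there (F-Ab-C) is minor, so it is iv.

iii in Db major; iv in C minor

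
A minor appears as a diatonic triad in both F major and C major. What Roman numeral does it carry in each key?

iii in F major; vi in C major

The scale of F major is F G A Bb C D E; A is degree 3, and the triad built there (A-C-E) is minor, so it is iii.
The scale of C major is C D E F G A B; A is degree 6, and the triad built there (A-C-E) is minor, so it is vi.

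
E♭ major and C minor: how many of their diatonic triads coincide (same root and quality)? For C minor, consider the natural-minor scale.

Diatonic triads of E♭ major: E♭ major (I), F minor (ii), G minor (iii), A♭ major (IV), B♭ major (V), C minor (vi), D diminished (vii°).
Diatonic triads of C minor (natural minor): C minor (i), D diminished (ii°), E♭ major (III), F minor (iv), G minor (v), A♭ major (VI), B♭ major (VII).
Matching root and quality in both lists: E♭ major, F minor, G minor, A♭ major, B♭ major, C minor, D diminished.
That gives 7 common triads.

7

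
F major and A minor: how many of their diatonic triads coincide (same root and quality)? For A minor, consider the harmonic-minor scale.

Diatonic triads of F major: F (I), Gm (ii), Am (iii), Bb (IV), C (V), Dm (vi), Edim (vii°).
Diatonic triads of A minor (harmonic minor): Am (i), Bdim (ii°), Caug (III+), Dm (iv), E (V), F (VI), G#dim (vii°).
Matching root and quality in both lists: F, Am, Dm.
That gives 3 common triads.

3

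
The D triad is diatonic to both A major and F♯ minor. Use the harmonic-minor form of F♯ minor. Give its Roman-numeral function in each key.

The scale of A major is A B C♯ D E F♯ G♯; D is degree 4, and the triad built there (D-F♯-A) is major, so it is IV.
The scale of F♯ minor (harmonic minor) is F♯ G♯ A B C♯ D E♯; D is degree 6, and the triad built there (D-F♯-A) is major, so it is VI.

IV in A major; VI in F♯ minor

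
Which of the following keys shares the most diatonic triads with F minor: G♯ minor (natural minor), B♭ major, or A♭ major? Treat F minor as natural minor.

Triads of F minor (natural minor): Fm (i), Gdim (ii°), A♭ (III), B♭m (iv), Cm (v), D♭ (VI), E♭ (VII).
G♯ minor (natural minor) shares 0: none.
B♭ major shares 2: Cm, E♭.
A♭ major shares 7: Fm, Gdim, A♭, B♭m, Cm, D♭, E♭.
The most common triads (7) are shared with A♭ major.

A♭ major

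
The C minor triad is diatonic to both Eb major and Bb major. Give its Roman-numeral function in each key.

vi in Eb major; ii in Bb major

The scale of Eb major is Eb F G Ab Bb C D; C is degree 6, and the triad built there (C-Eb-G) is minor, so it is vi.
The scale of Bb major is Bb C D Eb F G A; C is degree 2, and the triad built there (C-Eb-G) is minor, so it is ii.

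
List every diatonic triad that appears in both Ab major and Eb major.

Triads in Ab major: Ab major (I), Bb minor (ii), C minor (iii), Db major (IV), Eb major (V), F minor (vi), G diminished (vii°).
Triads in Eb major: Eb major (I), F minor (ii), G minor (iii), Ab major (IV), Bb major (V), C minor (vi), D diminished (vii°).
Shared triads with their functions: Ab major (I in Ab major, IV in Eb major); C minor (iii in Ab major, vi in Eb major); Eb major (V in Ab major, I in Eb major); F minor (vi in Ab major, ii in Eb major).

Ab, Cm, Eb, Fm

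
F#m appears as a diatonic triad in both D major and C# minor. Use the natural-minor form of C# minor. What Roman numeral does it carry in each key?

The scale of D major is D E F# G A B C#; F# is degree 3, and the triad built there (F#-A-C#) is minor, so it is iii.
The scale of C# minor (natural minor) is C# D# E F# G# A B; F# is degree 4, and the triad built there (F#-A-C#) is minor, so it is iv.

iii in D major; iv in C# minor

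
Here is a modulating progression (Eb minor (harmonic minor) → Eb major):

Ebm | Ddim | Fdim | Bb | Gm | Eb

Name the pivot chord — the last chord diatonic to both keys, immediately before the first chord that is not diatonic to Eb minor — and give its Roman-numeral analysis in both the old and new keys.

Chords diatonic to Eb minor: Ebm, Fdim, Gbaug, Abm, Bb, Cb, Ddim.
Reading the progression, the first chord not in that set is Gm, so the modulation leaves Eb minor there.
The chord immediately before Gm is Bb, which is diatonic to both keys: V in Eb minor and V in Eb major.

Bb — V in Eb minor, V in Eb major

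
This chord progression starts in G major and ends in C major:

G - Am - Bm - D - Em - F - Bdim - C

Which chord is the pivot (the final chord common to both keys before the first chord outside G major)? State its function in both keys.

Chords diatonic to G major: G, Am, Bm, C, D, Em, F♯dim.
Reading the progression, the first chord not in that set is F, so the modulation leaves G major there.
The chord immediately before F is Em, which is diatonic to both keys: vi in G major and iii in C major.

Em — vi in G major, iii in C major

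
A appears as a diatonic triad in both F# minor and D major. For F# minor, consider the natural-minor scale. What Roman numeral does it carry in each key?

The scale of F# minor (natural minor) is F# G# A B C# D E; A is degree 3, and the triad built there (A-C#-E) is major, so it is III.
The scale of D major is D E F# G A B C#; A is degree 5, and the triad built there (A-C#-E) is major, so it is V.

III in F# minor; V in D major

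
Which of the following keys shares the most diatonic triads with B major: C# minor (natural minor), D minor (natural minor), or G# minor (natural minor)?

Triads of B major: B major (I), C# minor (ii), D# minor (iii), E major (IV), F# major (V), G# minor (vi), A# diminished (vii°).
C# minor (natural minor) shares 4: B, C#m, E, G#m.
D minor (natural minor) shares 0: none.
G# minor (natural minor) shares 7: B, C#m, D#m, E, F#, G#m, A#dim.
The most common triads (7) are shared with G# minor.

G# minor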